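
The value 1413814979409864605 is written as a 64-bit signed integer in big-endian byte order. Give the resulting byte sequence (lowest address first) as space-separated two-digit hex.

13 9E E1 3B A9 D9 E7 9D

1413814979409864605 in hexadecimal, padded to 64 bits, is 0x139EE13BA9D9E79D.
Split into bytes (most-significant first): 13 9E E1 3B A9 D9 E7 9D.
Big-endian: lowest address holds the most-significant byte.
So the memory order matches the most-significant-first order: 13 9E E1 3B A9 D9 E7 9D.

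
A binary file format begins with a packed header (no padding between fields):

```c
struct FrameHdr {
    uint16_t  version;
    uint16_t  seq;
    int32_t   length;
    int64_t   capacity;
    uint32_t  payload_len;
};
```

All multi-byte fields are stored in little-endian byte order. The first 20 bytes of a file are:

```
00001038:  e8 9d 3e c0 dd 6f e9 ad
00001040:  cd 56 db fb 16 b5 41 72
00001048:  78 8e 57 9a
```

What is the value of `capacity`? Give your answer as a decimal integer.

8233060704129341133

`capacity` follows `version` (2 B), `seq` (2 B), `length` (4 B), so it starts at offset 2 + 2 + 4 = 8 and occupies 8 bytes.
Bytes at offsets 8..15: CD 56 DB FB 16 B5 41 72.
In little-endian order the low byte comes first in memory.
Reassemble most-significant byte first: 72 41 B5 16 FB DB 56 CD → 0x7241B516FBDB56CD.
0x7241B516FBDB56CD = 8233060704129341133.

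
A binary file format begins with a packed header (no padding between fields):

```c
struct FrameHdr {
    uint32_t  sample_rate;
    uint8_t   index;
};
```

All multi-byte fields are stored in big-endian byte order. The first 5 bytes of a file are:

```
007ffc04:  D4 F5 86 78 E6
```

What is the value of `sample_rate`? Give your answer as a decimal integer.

3572860536

`sample_rate` is the first field, at byte offset 0, occupying 4 bytes.
Bytes at offsets 0..3: D4 F5 86 78.
Big-endian: lowest address holds the most-significant byte.
The bytes are already most-significant first: 0xD4F58678.
0xD4F58678 = 3572860536.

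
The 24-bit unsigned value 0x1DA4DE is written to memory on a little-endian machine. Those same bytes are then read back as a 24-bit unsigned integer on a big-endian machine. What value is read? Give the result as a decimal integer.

14591005

Stored little-endian, the bytes at ascending addresses are DE A4 1D.
Read back as big-endian, the last byte is least significant, giving 0xDEA41D.
0xDEA41D = 14591005.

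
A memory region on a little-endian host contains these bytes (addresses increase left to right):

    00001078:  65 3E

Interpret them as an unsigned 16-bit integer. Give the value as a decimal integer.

In little-endian order the low byte comes first in memory.
Reassemble most-significant byte first: 3E 65 → 0x3E65.
0x3E65 = 15973.

15973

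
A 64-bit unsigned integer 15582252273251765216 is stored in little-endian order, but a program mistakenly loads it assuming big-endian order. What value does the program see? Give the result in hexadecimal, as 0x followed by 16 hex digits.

15582252273251765216 in 64-bit hexadecimal is 0xD83F47E25BB1CBE0.
Stored little-endian, the bytes at ascending addresses are E0 CB B1 5B E2 47 3F D8.
Read back as big-endian, the last byte is least significant, giving 0xE0CBB15BE2473FD8.

0xE0CBB15BE2473FD8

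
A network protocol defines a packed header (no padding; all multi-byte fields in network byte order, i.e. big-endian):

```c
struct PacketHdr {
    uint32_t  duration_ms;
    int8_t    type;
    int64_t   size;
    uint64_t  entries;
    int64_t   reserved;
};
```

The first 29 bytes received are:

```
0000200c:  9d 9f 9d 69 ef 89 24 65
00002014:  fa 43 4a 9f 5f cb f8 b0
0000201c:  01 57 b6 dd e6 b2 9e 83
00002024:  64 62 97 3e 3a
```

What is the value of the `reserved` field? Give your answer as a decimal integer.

`reserved` follows `duration_ms` (4 B), `type` (1 B), `size` (8 B), `entries` (8 B), so it starts at offset 4 + 1 + 8 + 8 = 21 and occupies 8 bytes.
Bytes at offsets 21..28: B2 9E 83 64 62 97 3E 3A.
In big-endian order the high byte comes first in memory.
The bytes are already most-significant first: 0xB29E836462973E3A.
Top bit is set, so as a signed 64-bit value this is 0xB29E836462973E3A − 2^64 = -5575874821464048070.

-5575874821464048070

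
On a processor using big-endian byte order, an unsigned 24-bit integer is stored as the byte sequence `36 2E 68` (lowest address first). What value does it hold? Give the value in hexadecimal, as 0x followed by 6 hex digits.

0x362E68

Big-endian: lowest address holds the most-significant byte.
The bytes are already most-significant first: 0x362E68.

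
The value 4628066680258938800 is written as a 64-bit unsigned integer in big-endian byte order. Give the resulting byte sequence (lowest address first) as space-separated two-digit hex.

40 3A 32 20 09 A7 C7 B0

4628066680258938800 in hexadecimal, padded to 64 bits, is 0x403A322009A7C7B0.
Split into bytes (most-significant first): 40 3A 32 20 09 A7 C7 B0.
In big-endian order the high byte comes first in memory.
So the memory order matches the most-significant-first order: 40 3A 32 20 09 A7 C7 B0.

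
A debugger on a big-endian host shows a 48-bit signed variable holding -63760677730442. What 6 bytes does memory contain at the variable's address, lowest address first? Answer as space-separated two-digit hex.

Two's complement of -63760677730442 in 48 bits: 63760677730442 = 0x39FD708BF88A; invert → 0xC6028F740775; add 1 → 0xC6028F740776.
Split into bytes (most-significant first): C6 02 8F 74 07 76.
Big-endian stores the most-significant byte at the lowest address.
So the memory order matches the most-significant-first order: C6 02 8F 74 07 76.

C6 02 8F 74 07 76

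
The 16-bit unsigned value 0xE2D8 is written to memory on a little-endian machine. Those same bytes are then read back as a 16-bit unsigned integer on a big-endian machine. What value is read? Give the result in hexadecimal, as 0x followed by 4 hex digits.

Stored little-endian, the bytes at ascending addresses are D8 E2.
Read back as big-endian, the last byte is least significant, giving 0xD8E2.

0xD8E2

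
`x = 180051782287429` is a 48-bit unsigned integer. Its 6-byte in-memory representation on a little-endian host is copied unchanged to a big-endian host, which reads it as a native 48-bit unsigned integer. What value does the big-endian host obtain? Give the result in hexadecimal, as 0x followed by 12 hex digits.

0x45408692C1A3

180051782287429 in 48-bit hexadecimal is 0xA3C192864045.
Stored little-endian, the bytes at ascending addresses are 45 40 86 92 C1 A3.
Read back as big-endian, the last byte is least significant, giving 0x45408692C1A3.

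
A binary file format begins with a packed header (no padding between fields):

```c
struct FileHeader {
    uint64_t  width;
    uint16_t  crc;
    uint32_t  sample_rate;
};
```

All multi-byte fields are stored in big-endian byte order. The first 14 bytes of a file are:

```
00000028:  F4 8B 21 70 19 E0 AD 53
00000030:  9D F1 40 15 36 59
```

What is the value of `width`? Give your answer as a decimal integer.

`width` is the first field, at byte offset 0, occupying 8 bytes.
Bytes at offsets 0..7: F4 8B 21 70 19 E0 AD 53.
In big-endian order the high byte comes first in memory.
The bytes are already most-significant first: 0xF48B217019E0AD53.
0xF48B217019E0AD53 = 17621214732371406163.

17621214732371406163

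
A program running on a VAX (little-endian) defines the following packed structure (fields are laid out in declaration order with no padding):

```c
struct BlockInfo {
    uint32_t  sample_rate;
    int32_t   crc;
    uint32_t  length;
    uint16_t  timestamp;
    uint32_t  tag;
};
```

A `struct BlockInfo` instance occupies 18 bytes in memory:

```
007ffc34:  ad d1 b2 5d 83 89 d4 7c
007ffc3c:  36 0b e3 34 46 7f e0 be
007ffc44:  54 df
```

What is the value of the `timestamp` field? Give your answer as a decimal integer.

`timestamp` follows `sample_rate` (4 B), `crc` (4 B), `length` (4 B), so it starts at offset 4 + 4 + 4 = 12 and occupies 2 bytes.
Bytes at offsets 12..13: 46 7F.
In little-endian order the low byte comes first in memory.
Reassemble most-significant byte first: 7F 46 → 0x7F46.
0x7F46 = 32582.

32582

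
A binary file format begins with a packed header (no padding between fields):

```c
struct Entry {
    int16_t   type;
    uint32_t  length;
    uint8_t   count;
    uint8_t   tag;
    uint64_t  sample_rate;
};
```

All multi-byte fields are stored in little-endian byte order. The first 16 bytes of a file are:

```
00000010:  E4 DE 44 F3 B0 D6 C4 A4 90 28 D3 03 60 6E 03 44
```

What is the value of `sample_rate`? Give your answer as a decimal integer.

`sample_rate` follows `type` (2 B), `length` (4 B), `count` (1 B), `tag` (1 B), so it starts at offset 2 + 4 + 1 + 1 = 8 and occupies 8 bytes.
Bytes at offsets 8..15: 90 28 D3 03 60 6E 03 44.
In little-endian order the low byte comes first in memory.
Reassemble most-significant byte first: 44 03 6E 60 03 D3 28 90 → 0x44036E6003D32890.
0x44036E6003D32890 = 4900882178169317520.

4900882178169317520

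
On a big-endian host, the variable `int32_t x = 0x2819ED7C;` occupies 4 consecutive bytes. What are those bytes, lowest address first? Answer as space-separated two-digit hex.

Split into bytes (most-significant first): 28 19 ED 7C.
Big-endian stores the most-significant byte at the lowest address.
So the memory order matches the most-significant-first order: 28 19 ED 7C.

28 19 ED 7C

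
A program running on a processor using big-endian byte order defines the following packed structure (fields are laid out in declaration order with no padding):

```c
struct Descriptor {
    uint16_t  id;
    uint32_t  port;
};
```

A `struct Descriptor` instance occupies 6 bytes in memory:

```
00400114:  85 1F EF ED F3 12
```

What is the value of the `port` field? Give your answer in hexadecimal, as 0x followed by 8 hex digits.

0xEFEDF312

`port` follows `id` (2 bytes), so it starts at byte offset 2 and occupies 4 bytes.
Bytes at offsets 2..5: EF ED F3 12.
Big-endian: lowest address holds the most-significant byte.
The bytes are already most-significant first: 0xEFEDF312.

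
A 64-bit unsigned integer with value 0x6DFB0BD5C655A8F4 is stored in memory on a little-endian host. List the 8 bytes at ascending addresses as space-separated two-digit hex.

F4 A8 55 C6 D5 0B FB 6D

Split into bytes (most-significant first): 6D FB 0B D5 C6 55 A8 F4.
Little-endian: lowest address holds the least-significant byte.
So at ascending addresses the bytes are F4 A8 55 C6 D5 0B FB 6D.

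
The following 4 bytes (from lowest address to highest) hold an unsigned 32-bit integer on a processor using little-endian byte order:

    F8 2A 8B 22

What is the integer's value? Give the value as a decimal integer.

Little-endian stores the least-significant byte at the lowest address.
Reassemble most-significant byte first: 22 8B 2A F8 → 0x228B2AF8.
0x228B2AF8 = 579545848.

579545848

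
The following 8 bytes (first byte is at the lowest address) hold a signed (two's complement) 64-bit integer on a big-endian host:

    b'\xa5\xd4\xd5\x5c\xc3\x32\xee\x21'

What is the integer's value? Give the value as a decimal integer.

-6497333768000180703

Big-endian stores the most-significant byte at the lowest address.
The bytes are already most-significant first: 0xA5D4D55CC332EE21.
Top bit is set, so as a signed 64-bit value this is 0xA5D4D55CC332EE21 − 2^64 = -6497333768000180703.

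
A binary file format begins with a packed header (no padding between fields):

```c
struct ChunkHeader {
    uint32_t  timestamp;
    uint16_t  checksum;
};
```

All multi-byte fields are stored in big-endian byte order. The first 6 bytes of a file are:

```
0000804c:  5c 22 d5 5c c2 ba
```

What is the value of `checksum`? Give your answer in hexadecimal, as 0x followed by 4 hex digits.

0xC2BA

`checksum` follows `timestamp` (4 bytes), so it starts at byte offset 4 and occupies 2 bytes.
Bytes at offsets 4..5: C2 BA.
In big-endian order the high byte comes first in memory.
The bytes are already most-significant first: 0xC2BA.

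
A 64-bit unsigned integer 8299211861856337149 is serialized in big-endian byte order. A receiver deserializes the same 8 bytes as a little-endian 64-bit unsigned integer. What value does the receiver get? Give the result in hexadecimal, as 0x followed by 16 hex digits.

8299211861856337149 in 64-bit hexadecimal is 0x732CB9379DA7BCFD.
Stored big-endian, the bytes at ascending addresses are 73 2C B9 37 9D A7 BC FD.
Read back as little-endian, the first byte is least significant, giving 0xFDBCA79D37B92C73.

0xFDBCA79D37B92C73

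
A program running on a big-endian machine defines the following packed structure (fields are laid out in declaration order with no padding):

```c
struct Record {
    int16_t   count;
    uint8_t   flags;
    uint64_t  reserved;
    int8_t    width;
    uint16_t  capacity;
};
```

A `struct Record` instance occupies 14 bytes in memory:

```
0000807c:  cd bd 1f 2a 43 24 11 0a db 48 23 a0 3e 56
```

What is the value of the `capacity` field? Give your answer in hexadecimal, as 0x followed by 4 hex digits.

`capacity` follows `count` (2 B), `flags` (1 B), `reserved` (8 B), `width` (1 B), so it starts at offset 2 + 1 + 8 + 1 = 12 and occupies 2 bytes.
Bytes at offsets 12..13: 3E 56.
In big-endian order the high byte comes first in memory.
The bytes are already most-significant first: 0x3E56.

0x3E56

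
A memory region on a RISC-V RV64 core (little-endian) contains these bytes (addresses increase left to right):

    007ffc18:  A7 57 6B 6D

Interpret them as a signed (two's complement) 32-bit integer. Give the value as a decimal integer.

Little-endian: lowest address holds the least-significant byte.
Reassemble most-significant byte first: 6D 6B 57 A7 → 0x6D6B57A7.
0x6D6B57A7 = 1835751335.

1835751335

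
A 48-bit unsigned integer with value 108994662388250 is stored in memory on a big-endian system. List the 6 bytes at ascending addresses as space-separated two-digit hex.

63 21 4C 22 52 1A

108994662388250 in hexadecimal, padded to 48 bits, is 0x63214C22521A.
Split into bytes (most-significant first): 63 21 4C 22 52 1A.
In big-endian order the high byte comes first in memory.
So the memory order matches the most-significant-first order: 63 21 4C 22 52 1A.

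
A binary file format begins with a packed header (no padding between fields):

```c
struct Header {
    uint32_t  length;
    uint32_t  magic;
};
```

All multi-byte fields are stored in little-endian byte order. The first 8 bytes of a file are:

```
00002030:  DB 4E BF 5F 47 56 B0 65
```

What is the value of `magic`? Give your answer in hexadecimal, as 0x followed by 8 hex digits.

`magic` follows `length` (4 bytes), so it starts at byte offset 4 and occupies 4 bytes.
Bytes at offsets 4..7: 47 56 B0 65.
Little-endian: lowest address holds the least-significant byte.
Reassemble most-significant byte first: 65 B0 56 47 → 0x65B05647.

0x65B05647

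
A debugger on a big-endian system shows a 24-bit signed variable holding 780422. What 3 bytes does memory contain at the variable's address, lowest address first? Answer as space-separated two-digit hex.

0B E8 86

780422 in hexadecimal, padded to 24 bits, is 0x0BE886.
Split into bytes (most-significant first): 0B E8 86.
In big-endian order the high byte comes first in memory.
So the memory order matches the most-significant-first order: 0B E8 86.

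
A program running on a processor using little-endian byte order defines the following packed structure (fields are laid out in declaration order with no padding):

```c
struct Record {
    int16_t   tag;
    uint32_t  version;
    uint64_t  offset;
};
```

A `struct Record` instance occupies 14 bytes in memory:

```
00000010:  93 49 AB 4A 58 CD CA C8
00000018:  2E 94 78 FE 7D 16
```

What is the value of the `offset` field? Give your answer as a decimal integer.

1620731234758871242

`offset` follows `tag` (2 B), `version` (4 B), so it starts at offset 2 + 4 = 6 and occupies 8 bytes.
Bytes at offsets 6..13: CA C8 2E 94 78 FE 7D 16.
In little-endian order the low byte comes first in memory.
Reassemble most-significant byte first: 16 7D FE 78 94 2E C8 CA → 0x167DFE78942EC8CA.
0x167DFE78942EC8CA = 1620731234758871242.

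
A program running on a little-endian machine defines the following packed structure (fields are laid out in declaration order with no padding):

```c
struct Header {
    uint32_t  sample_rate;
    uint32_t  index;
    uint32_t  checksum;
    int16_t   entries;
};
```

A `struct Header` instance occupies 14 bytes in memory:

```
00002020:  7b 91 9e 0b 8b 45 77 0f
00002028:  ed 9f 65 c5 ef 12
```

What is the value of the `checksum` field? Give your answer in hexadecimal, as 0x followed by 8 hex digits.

0xC5659FED

`checksum` follows `sample_rate` (4 B), `index` (4 B), so it starts at offset 4 + 4 = 8 and occupies 4 bytes.
Bytes at offsets 8..11: ED 9F 65 C5.
Little-endian stores the least-significant byte at the lowest address.
Reassemble most-significant byte first: C5 65 9F ED → 0xC5659FED.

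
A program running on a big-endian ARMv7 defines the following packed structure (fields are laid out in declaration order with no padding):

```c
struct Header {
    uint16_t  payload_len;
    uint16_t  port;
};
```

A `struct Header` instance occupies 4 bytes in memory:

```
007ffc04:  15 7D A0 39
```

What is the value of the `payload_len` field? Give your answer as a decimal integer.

`payload_len` is the first field, at byte offset 0, occupying 2 bytes.
Bytes at offsets 0..1: 15 7D.
Big-endian: lowest address holds the most-significant byte.
The bytes are already most-significant first: 0x157D.
0x157D = 5501.

5501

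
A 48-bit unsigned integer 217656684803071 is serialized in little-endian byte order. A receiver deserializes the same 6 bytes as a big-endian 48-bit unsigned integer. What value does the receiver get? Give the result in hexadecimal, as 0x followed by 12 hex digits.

217656684803071 in 48-bit hexadecimal is 0xC5F5256173FF.
Stored little-endian, the bytes at ascending addresses are FF 73 61 25 F5 C5.
Read back as big-endian, the last byte is least significant, giving 0xFF736125F5C5.

0xFF736125F5C5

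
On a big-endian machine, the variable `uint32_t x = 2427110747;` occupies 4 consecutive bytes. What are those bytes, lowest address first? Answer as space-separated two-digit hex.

90 AA C5 5B

2427110747 in hexadecimal, padded to 32 bits, is 0x90AAC55B.
Split into bytes (most-significant first): 90 AA C5 5B.
Big-endian stores the most-significant byte at the lowest address.
So the memory order matches the most-significant-first order: 90 AA C5 5B.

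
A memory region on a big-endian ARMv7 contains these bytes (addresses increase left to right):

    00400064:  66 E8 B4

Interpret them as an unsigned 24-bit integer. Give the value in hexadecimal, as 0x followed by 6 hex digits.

Big-endian stores the most-significant byte at the lowest address.
The bytes are already most-significant first: 0x66E8B4.

0x66E8B4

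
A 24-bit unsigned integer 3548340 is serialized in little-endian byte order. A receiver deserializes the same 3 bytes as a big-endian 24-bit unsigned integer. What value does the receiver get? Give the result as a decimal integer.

3548340 in 24-bit hexadecimal is 0x3624B4.
Stored little-endian, the bytes at ascending addresses are B4 24 36.
Read back as big-endian, the last byte is least significant, giving 0xB42436.
0xB42436 = 11805750.

11805750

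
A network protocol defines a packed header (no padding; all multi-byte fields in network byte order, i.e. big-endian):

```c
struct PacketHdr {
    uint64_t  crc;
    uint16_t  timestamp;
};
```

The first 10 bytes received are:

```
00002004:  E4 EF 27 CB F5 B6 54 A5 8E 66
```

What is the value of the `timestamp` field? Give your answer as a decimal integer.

36454

`timestamp` follows `crc` (8 bytes), so it starts at byte offset 8 and occupies 2 bytes.
Bytes at offsets 8..9: 8E 66.
In big-endian order the high byte comes first in memory.
The bytes are already most-significant first: 0x8E66.
0x8E66 = 36454.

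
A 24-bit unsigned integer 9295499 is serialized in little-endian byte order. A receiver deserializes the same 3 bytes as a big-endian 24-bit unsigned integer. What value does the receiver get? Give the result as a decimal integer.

9164429

9295499 in 24-bit hexadecimal is 0x8DD68B.
Stored little-endian, the bytes at ascending addresses are 8B D6 8D.
Read back as big-endian, the last byte is least significant, giving 0x8BD68D.
0x8BD68D = 9164429.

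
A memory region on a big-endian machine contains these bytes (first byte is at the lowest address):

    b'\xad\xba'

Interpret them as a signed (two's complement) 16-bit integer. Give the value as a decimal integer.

Big-endian stores the most-significant byte at the lowest address.
The bytes are already most-significant first: 0xADBA.
Top bit is set, so as a signed 16-bit value this is 0xADBA − 2^16 = -21062.

-21062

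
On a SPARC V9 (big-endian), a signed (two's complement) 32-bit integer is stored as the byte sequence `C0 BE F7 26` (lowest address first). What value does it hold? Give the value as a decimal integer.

-1061226714

In big-endian order the high byte comes first in memory.
The bytes are already most-significant first: 0xC0BEF726.
Top bit is set, so as a signed 32-bit value this is 0xC0BEF726 − 2^32 = -1061226714.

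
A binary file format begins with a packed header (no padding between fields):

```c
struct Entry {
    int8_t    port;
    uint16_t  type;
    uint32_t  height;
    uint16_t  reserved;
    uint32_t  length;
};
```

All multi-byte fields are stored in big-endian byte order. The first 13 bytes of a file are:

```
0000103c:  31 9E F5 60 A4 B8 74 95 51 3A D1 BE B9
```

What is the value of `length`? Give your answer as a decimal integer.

986824377

`length` follows `port` (1 B), `type` (2 B), `height` (4 B), `reserved` (2 B), so it starts at offset 1 + 2 + 4 + 2 = 9 and occupies 4 bytes.
Bytes at offsets 9..12: 3A D1 BE B9.
Big-endian: lowest address holds the most-significant byte.
The bytes are already most-significant first: 0x3AD1BEB9.
0x3AD1BEB9 = 986824377.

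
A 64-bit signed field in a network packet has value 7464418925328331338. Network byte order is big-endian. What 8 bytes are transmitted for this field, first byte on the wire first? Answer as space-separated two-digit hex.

7464418925328331338 in hexadecimal, padded to 64 bits, is 0x6796F176E2E5F24A.
Split into bytes (most-significant first): 67 96 F1 76 E2 E5 F2 4A.
Big-endian: lowest address holds the most-significant byte.
So the memory order matches the most-significant-first order: 67 96 F1 76 E2 E5 F2 4A.

67 96 F1 76 E2 E5 F2 4A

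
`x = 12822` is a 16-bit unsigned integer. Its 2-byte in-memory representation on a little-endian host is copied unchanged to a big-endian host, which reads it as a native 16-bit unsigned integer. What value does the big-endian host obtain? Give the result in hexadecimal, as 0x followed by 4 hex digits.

0x1632

12822 in 16-bit hexadecimal is 0x3216.
Stored little-endian, the bytes at ascending addresses are 16 32.
Read back as big-endian, the last byte is least significant, giving 0x1632.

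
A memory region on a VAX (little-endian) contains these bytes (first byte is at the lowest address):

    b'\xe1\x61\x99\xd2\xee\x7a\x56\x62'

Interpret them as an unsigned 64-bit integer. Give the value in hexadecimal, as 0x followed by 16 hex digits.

Little-endian stores the least-significant byte at the lowest address.
Reassemble most-significant byte first: 62 56 7A EE D2 99 61 E1 → 0x62567AEED29961E1.

0x62567AEED29961E1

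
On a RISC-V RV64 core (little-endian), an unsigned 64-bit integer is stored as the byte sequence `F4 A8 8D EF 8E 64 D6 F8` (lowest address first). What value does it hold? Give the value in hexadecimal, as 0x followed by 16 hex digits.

Little-endian: lowest address holds the least-significant byte.
Reassemble most-significant byte first: F8 D6 64 8E EF 8D A8 F4 → 0xF8D6648EEF8DA8F4.

0xF8D6648EEF8DA8F4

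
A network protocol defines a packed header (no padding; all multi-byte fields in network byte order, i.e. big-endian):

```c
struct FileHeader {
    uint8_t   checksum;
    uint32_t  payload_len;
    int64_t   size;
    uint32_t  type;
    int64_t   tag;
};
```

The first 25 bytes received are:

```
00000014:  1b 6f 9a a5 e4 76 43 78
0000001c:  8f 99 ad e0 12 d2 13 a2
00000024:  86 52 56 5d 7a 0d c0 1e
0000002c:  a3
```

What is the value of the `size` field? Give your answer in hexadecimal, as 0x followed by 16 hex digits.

0x7643788F99ADE012

`size` follows `checksum` (1 B), `payload_len` (4 B), so it starts at offset 1 + 4 = 5 and occupies 8 bytes.
Bytes at offsets 5..12: 76 43 78 8F 99 AD E0 12.
In big-endian order the high byte comes first in memory.
The bytes are already most-significant first: 0x7643788F99ADE012.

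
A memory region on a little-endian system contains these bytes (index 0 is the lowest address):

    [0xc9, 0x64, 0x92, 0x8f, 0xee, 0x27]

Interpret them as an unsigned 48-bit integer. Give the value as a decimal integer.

In little-endian order the low byte comes first in memory.
Reassemble most-significant byte first: 27 EE 8F 92 64 C9 → 0x27EE8F9264C9.
0x27EE8F9264C9 = 43905564435657.

43905564435657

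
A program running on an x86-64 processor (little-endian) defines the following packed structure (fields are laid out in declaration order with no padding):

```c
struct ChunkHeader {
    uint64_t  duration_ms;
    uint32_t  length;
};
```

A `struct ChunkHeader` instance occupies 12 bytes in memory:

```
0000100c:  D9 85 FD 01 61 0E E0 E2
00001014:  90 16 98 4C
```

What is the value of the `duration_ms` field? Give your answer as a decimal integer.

`duration_ms` is the first field, at byte offset 0, occupying 8 bytes.
Bytes at offsets 0..7: D9 85 FD 01 61 0E E0 E2.
Little-endian stores the least-significant byte at the lowest address.
Reassemble most-significant byte first: E2 E0 0E 61 01 FD 85 D9 → 0xE2E00E6101FD85D9.
0xE2E00E6101FD85D9 = 16348082457162909145.

16348082457162909145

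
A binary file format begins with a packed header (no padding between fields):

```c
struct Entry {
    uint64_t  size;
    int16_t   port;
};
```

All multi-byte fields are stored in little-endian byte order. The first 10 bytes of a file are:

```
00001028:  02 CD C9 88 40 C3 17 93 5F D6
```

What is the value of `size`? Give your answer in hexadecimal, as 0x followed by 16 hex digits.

0x9317C34088C9CD02

`size` is the first field, at byte offset 0, occupying 8 bytes.
Bytes at offsets 0..7: 02 CD C9 88 40 C3 17 93.
Little-endian stores the least-significant byte at the lowest address.
Reassemble most-significant byte first: 93 17 C3 40 88 C9 CD 02 → 0x9317C34088C9CD02.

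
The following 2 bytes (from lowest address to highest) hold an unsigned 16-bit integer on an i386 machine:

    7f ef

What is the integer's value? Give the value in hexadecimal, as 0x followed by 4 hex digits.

Little-endian stores the least-significant byte at the lowest address.
Reassemble most-significant byte first: EF 7F → 0xEF7F.

0xEF7F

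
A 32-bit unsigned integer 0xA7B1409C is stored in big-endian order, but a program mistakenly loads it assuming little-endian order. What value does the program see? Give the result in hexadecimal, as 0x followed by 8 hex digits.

Stored big-endian, the bytes at ascending addresses are A7 B1 40 9C.
Read back as little-endian, the first byte is least significant, giving 0x9C40B1A7.

0x9C40B1A7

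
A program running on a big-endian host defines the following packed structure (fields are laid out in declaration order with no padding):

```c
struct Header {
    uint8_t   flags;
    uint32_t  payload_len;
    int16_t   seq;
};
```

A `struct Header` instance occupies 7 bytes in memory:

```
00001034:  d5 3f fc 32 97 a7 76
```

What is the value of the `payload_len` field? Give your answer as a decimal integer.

1073492631

`payload_len` follows `flags` (1 byte), so it starts at byte offset 1 and occupies 4 bytes.
Bytes at offsets 1..4: 3F FC 32 97.
Big-endian stores the most-significant byte at the lowest address.
The bytes are already most-significant first: 0x3FFC3297.
0x3FFC3297 = 1073492631.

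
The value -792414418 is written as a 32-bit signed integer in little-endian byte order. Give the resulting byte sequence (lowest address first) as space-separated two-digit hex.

2E B7 C4 D0

Two's complement of -792414418 in 32 bits: 792414418 = 0x2F3B48D2; invert → 0xD0C4B72D; add 1 → 0xD0C4B72E.
Split into bytes (most-significant first): D0 C4 B7 2E.
Little-endian stores the least-significant byte at the lowest address.
So at ascending addresses the bytes are 2E B7 C4 D0.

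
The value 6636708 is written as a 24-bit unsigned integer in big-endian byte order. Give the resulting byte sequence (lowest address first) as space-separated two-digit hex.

6636708 in hexadecimal, padded to 24 bits, is 0x6544A4.
Split into bytes (most-significant first): 65 44 A4.
Big-endian stores the most-significant byte at the lowest address.
So the memory order matches the most-significant-first order: 65 44 A4.

65 44 A4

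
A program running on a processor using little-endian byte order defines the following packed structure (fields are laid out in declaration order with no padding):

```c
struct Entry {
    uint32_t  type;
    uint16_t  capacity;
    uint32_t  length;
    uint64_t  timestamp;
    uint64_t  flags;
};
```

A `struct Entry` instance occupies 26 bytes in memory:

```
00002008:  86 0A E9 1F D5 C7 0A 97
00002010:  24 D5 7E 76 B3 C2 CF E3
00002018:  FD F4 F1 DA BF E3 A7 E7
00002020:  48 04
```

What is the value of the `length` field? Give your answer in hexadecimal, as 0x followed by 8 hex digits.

`length` follows `type` (4 B), `capacity` (2 B), so it starts at offset 4 + 2 = 6 and occupies 4 bytes.
Bytes at offsets 6..9: 0A 97 24 D5.
In little-endian order the low byte comes first in memory.
Reassemble most-significant byte first: D5 24 97 0A → 0xD524970A.

0xD524970A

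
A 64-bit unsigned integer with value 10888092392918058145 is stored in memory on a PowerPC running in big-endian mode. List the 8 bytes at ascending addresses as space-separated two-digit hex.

97 1A 46 58 01 83 84 A1

10888092392918058145 in hexadecimal, padded to 64 bits, is 0x971A4658018384A1.
Split into bytes (most-significant first): 97 1A 46 58 01 83 84 A1.
Big-endian: lowest address holds the most-significant byte.
So the memory order matches the most-significant-first order: 97 1A 46 58 01 83 84 A1.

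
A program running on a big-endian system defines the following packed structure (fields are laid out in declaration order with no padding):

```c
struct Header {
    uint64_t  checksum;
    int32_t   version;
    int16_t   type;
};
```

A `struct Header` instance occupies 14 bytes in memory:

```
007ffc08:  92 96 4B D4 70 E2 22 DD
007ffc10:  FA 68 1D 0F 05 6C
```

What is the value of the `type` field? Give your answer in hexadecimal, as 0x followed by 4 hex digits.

0x056C

`type` follows `checksum` (8 B), `version` (4 B), so it starts at offset 8 + 4 = 12 and occupies 2 bytes.
Bytes at offsets 12..13: 05 6C.
In big-endian order the high byte comes first in memory.
The bytes are already most-significant first: 0x056C.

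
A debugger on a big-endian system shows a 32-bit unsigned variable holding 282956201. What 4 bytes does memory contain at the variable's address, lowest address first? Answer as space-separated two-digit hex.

10 DD 91 A9

282956201 in hexadecimal, padded to 32 bits, is 0x10DD91A9.
Split into bytes (most-significant first): 10 DD 91 A9.
In big-endian order the high byte comes first in memory.
So the memory order matches the most-significant-first order: 10 DD 91 A9.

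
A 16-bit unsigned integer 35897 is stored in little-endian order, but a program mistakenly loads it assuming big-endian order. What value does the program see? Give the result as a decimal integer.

14732

35897 in 16-bit hexadecimal is 0x8C39.
Stored little-endian, the bytes at ascending addresses are 39 8C.
Read back as big-endian, the last byte is least significant, giving 0x398C.
0x398C = 14732.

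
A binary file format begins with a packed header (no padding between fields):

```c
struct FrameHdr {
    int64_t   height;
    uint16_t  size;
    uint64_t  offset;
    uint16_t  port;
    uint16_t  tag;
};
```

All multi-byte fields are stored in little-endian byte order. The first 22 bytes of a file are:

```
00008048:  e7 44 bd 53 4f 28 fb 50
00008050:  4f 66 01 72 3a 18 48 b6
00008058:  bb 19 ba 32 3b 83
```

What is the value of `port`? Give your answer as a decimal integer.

12986

`port` follows `height` (8 B), `size` (2 B), `offset` (8 B), so it starts at offset 8 + 2 + 8 = 18 and occupies 2 bytes.
Bytes at offsets 18..19: BA 32.
In little-endian order the low byte comes first in memory.
Reassemble most-significant byte first: 32 BA → 0x32BA.
0x32BA = 12986.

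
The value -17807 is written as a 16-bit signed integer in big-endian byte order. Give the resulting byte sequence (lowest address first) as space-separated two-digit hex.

BA 71

Two's complement of -17807 in 16 bits: 17807 = 0x458F; invert → 0xBA70; add 1 → 0xBA71.
Split into bytes (most-significant first): BA 71.
Big-endian: lowest address holds the most-significant byte.
So the memory order matches the most-significant-first order: BA 71.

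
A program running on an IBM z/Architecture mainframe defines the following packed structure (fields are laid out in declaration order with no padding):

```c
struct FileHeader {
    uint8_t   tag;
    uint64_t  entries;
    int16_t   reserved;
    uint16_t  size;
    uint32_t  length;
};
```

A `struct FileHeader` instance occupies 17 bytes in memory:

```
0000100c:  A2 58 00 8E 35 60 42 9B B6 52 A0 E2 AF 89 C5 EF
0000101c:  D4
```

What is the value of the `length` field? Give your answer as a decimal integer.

2311450580

`length` follows `tag` (1 B), `entries` (8 B), `reserved` (2 B), `size` (2 B), so it starts at offset 1 + 8 + 2 + 2 = 13 and occupies 4 bytes.
Bytes at offsets 13..16: 89 C5 EF D4.
In big-endian order the high byte comes first in memory.
The bytes are already most-significant first: 0x89C5EFD4.
0x89C5EFD4 = 2311450580.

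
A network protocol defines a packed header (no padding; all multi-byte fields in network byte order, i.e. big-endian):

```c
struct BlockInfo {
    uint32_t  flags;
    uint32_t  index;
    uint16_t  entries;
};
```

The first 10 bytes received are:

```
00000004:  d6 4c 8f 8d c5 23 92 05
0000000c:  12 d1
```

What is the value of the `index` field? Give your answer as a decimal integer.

`index` follows `flags` (4 bytes), so it starts at byte offset 4 and occupies 4 bytes.
Bytes at offsets 4..7: C5 23 92 05.
Big-endian: lowest address holds the most-significant byte.
The bytes are already most-significant first: 0xC5239205.
0xC5239205 = 3307442693.

3307442693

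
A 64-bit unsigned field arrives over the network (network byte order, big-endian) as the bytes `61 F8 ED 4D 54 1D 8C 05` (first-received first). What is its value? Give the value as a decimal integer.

7059653332282739717

Big-endian: lowest address holds the most-significant byte.
The bytes are already most-significant first: 0x61F8ED4D541D8C05.
0x61F8ED4D541D8C05 = 7059653332282739717.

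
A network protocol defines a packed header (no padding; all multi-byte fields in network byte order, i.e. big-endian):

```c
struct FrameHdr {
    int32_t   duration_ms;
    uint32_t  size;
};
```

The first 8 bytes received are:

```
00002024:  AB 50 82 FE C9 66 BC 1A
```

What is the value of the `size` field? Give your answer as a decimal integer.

3378953242

`size` follows `duration_ms` (4 bytes), so it starts at byte offset 4 and occupies 4 bytes.
Bytes at offsets 4..7: C9 66 BC 1A.
In big-endian order the high byte comes first in memory.
The bytes are already most-significant first: 0xC966BC1A.
0xC966BC1A = 3378953242.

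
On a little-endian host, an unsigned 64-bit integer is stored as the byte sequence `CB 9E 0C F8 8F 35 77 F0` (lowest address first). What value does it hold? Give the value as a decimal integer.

Little-endian stores the least-significant byte at the lowest address.
Reassemble most-significant byte first: F0 77 35 8F F8 0C 9E CB → 0xF077358FF80C9ECB.
0xF077358FF80C9ECB = 17327376983789444811.

17327376983789444811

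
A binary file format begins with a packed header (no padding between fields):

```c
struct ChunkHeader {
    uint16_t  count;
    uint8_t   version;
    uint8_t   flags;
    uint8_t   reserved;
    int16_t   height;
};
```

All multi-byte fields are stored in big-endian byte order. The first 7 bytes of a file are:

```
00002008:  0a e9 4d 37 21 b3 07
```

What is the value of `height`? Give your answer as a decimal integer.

-19705

`height` follows `count` (2 B), `version` (1 B), `flags` (1 B), `reserved` (1 B), so it starts at offset 2 + 1 + 1 + 1 = 5 and occupies 2 bytes.
Bytes at offsets 5..6: B3 07.
In big-endian order the high byte comes first in memory.
The bytes are already most-significant first: 0xB307.
Top bit is set, so as a signed 16-bit value this is 0xB307 − 2^16 = -19705.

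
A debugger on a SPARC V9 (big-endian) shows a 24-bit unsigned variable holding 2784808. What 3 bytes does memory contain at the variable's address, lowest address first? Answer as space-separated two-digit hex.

2A 7E 28

2784808 in hexadecimal, padded to 24 bits, is 0x2A7E28.
Split into bytes (most-significant first): 2A 7E 28.
Big-endian: lowest address holds the most-significant byte.
So the memory order matches the most-significant-first order: 2A 7E 28.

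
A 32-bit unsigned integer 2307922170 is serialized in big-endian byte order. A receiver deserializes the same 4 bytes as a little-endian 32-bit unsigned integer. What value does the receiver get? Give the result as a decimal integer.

2307922170 in 32-bit hexadecimal is 0x899018FA.
Stored big-endian, the bytes at ascending addresses are 89 90 18 FA.
Read back as little-endian, the first byte is least significant, giving 0xFA189089.
0xFA189089 = 4195913865.

4195913865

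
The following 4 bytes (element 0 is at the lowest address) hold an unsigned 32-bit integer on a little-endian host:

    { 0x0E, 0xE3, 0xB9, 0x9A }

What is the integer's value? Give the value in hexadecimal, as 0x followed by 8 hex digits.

0x9AB9E30E

Little-endian stores the least-significant byte at the lowest address.
Reassemble most-significant byte first: 9A B9 E3 0E → 0x9AB9E30E.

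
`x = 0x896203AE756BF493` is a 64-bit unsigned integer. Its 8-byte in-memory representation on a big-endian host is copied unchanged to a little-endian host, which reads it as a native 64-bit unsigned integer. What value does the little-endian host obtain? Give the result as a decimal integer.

10661264371067609737

Stored big-endian, the bytes at ascending addresses are 89 62 03 AE 75 6B F4 93.
Read back as little-endian, the first byte is least significant, giving 0x93F46B75AE036289.
0x93F46B75AE036289 = 10661264371067609737.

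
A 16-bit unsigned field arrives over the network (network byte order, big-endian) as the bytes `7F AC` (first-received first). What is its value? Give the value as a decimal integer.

Big-endian: lowest address holds the most-significant byte.
The bytes are already most-significant first: 0x7FAC.
0x7FAC = 32684.

32684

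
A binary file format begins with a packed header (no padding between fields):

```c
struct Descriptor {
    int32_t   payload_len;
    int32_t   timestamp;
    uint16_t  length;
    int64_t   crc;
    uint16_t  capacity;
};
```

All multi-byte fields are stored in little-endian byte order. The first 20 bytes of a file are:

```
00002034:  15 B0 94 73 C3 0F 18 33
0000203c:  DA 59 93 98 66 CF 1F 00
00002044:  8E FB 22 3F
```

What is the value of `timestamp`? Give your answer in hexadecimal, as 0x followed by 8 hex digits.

0x33180FC3

`timestamp` follows `payload_len` (4 bytes), so it starts at byte offset 4 and occupies 4 bytes.
Bytes at offsets 4..7: C3 0F 18 33.
Little-endian stores the least-significant byte at the lowest address.
Reassemble most-significant byte first: 33 18 0F C3 → 0x33180FC3.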